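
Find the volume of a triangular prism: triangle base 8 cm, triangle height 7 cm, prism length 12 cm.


Shape: triangular prism
Triangle base = 8 cm, triangle height = 7 cm, prism length L = 12 cm
Formula: V = (1/2 * b * h_tri) * L
Cross-section area = 0.5 * 8 * 7 = 28
V = 28 * 12
V = 336
336 cm^3


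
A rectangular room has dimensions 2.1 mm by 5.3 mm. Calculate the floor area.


Shape: rectangle
Length l = 2.1 mm, Width w = 5.3 mm
Formula: A = l * w
A = 2.1 * 5.3
A = 11.13
11.13 mm^2


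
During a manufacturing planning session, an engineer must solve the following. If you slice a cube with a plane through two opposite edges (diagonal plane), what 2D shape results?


Solid: cube
Cutting plane: through two opposite edges (diagonal plane)
Visualize the intersection of the plane with the solid's surface.
The boundary of the cut region is a rectangle.
rectangle


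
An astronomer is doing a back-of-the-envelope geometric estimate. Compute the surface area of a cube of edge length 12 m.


Shape: cube
Side s = 12 m
A cube has 6 square faces.
Formula: SA = 6 * s^2
s^2 = 144
SA = 6 * 144
SA = 864
864 m^2


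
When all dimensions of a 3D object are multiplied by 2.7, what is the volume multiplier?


Linear scale factor k = 2.7
Rule: under a linear scaling by k, volumes scale by k^3.
k^3 = 2.7 * 2.7 * 2.7
k^3 = 7.29 * 2.7
k^3 = 19.683
Volume scales by a factor of 19.683.
19.683 (dimensionless)


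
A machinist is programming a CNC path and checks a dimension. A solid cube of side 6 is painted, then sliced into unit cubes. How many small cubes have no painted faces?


Large cube: 6 x 6 x 6, cut into unit cubes.
n = 6, so n - 2 = 4
Unpainted cubes form the interior (n - 2)^3 block.
(n - 2)^3 = 4^3 = 64
64 unit cubes


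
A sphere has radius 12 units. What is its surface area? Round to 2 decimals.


Shape: sphere
Radius r = 12 units
Formula: SA = 4 * pi * r^2
r^2 = 144
SA = 4 * pi * 144
SA = 576 * pi
SA = 1809.56
1809.56 units^2


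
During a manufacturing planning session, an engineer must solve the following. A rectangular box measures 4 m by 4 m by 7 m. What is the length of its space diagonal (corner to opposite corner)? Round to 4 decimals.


Shape: rectangular box (space diagonal)
l = 4 m, w = 4 m, h = 7 m
Visualize: the diagonal of the base, then a right triangle with that diagonal and the height.
Formula: d = sqrt(l^2 + w^2 + h^2)
l^2 + w^2 + h^2 = 16 + 16 + 49 = 81
d = sqrt(81)
d = 9.0
9 m


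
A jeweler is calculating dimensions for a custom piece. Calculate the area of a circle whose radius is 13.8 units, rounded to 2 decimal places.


Shape: circle
Radius r = 13.8 units
Formula: A = pi * r^2
r^2 = 13.8^2 = 190.44
A = pi * 190.44
A = 598.28
598.28 units^2


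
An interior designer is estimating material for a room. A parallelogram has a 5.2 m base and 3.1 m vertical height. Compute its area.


Shape: parallelogram
Base b = 5.2 m, Height h = 3.1 m
Formula: A = b * h
A = 5.2 * 3.1
A = 16.12
16.12 m^2


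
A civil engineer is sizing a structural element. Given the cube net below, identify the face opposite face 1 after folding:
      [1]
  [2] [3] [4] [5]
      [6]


Net: cross layout. Take square 3 as the base (bottom).
Fold the four squares in the horizontal row up around 3: 2 -> left, 4 -> right, 5 wraps to the top.
Fold 1 and 6 up from 3: 1 -> back, 6 -> front.
Opposite pairs are therefore: (1, 6), (2, 4), (3, 5).
Face 1 is opposite face 6.
face 6


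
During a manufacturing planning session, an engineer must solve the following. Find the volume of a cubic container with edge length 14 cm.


Shape: cube
Side s = 14 cm
Formula: V = s^3
V = 14 * 14 * 14
V = 196 * 14
V = 2744
2744 cm^3


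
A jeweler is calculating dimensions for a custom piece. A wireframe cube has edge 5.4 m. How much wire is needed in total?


Shape: cube
Side s = 5.4 m
A cube has 12 edges, all equal.
Formula: total edge length = 12 * s
Total = 12 * 5.4
Total = 64.8
64.8 m


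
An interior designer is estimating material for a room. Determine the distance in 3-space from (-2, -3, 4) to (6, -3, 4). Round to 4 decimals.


3D distance between two points
P1 = (-2, -3, 4), P2 = (6, -3, 4)
Formula: d = sqrt((x2-x1)^2 + (y2-y1)^2 + (z2-z1)^2)
dx = 6 - -2 = 8
dy = -3 - -3 = 0
dz = 4 - 4 = 0
dx^2 + dy^2 + dz^2 = 64 + 0 + 0 = 64
d = sqrt(64)
d = 8.0
8 units


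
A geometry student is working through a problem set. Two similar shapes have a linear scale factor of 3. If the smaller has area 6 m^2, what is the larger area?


Linear scale factor k = 3
Original area = 6 m^2
Rule: under a linear scaling by k, areas scale by k^2.
k^2 = 3^2 = 9
New area = 6 * 9
New area = 54
54 m^2


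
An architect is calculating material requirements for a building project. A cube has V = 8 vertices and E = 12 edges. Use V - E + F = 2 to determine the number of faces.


Polyhedron: cube
Euler's formula for convex polyhedra: V - E + F = 2
Given: V = 8 vertices and E = 12 edges
Solve for F:
F = 2 + E - V = 2 + 12 - 8 = 6
6 faces


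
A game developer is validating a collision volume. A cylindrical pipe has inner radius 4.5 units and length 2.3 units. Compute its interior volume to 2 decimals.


Shape: cylinder
Radius r = 4.5 units, Height h = 2.3 units
Formula: V = pi * r^2 * h
r^2 = 20.25
V = pi * 20.25 * 2.3
V = 46.575 * pi
V = 146.32
146.32 units^3


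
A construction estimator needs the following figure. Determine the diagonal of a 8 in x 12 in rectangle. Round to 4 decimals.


Shape: rectangle (diagonal via Pythagoras)
Sides: 8 in and 12 in
Formula: d = sqrt(l^2 + w^2)
l^2 = 64, w^2 = 144
l^2 + w^2 = 208
d = sqrt(208)
d = 14.4222
14.4222 in


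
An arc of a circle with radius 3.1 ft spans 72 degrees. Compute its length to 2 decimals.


Shape: circular arc
Radius r = 3.1 ft, Angle = 72 degrees
Formula: L = (angle/360) * 2 * pi * r
2 * pi * r = 6.2 * pi
L = (72/360) * 6.2 * pi
L = 1.24 * pi
L = 3.9
3.9 ft


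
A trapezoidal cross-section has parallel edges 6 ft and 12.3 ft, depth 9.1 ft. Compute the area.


Shape: trapezoid
Parallel sides a = 6 ft, b = 12.3 ft; Height h = 9.1 ft
Formula: A = (a + b) * h / 2
a + b = 6 + 12.3 = 18.3
A = 18.3 * 9.1 / 2
A = 166.53 / 2
A = 83.265
83.265 ft^2


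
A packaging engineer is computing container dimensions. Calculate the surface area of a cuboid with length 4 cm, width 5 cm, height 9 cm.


Shape: rectangular prism
l = 4 cm, w = 5 cm, h = 9 cm
Formula: SA = 2(lw + lh + wh)
lw = 20, lh = 36, wh = 45
lw + lh + wh = 101
SA = 2 * 101
SA = 202
202 cm^2


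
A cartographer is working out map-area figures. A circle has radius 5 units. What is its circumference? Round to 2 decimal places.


Shape: circle
Radius r = 5 units
Formula: C = 2 * pi * r
C = 2 * pi * 5
C = 10 * pi
C = 31.42
31.42 units


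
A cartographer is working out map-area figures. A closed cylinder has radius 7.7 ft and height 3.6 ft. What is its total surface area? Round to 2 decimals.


Shape: closed cylinder
Radius r = 7.7 ft, Height h = 3.6 ft
Formula: SA = 2*pi*r^2 + 2*pi*r*h = 2*pi*r*(r + h)
r + h = 11.3
2 * r * (r + h) = 2 * 7.7 * 11.3 = 174.02
SA = 174.02 * pi
SA = 546.7
546.7 ft^2


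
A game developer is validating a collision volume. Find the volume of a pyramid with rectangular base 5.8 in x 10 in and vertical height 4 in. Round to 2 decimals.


Shape: rectangular pyramid
Base: 5.8 in x 10 in, Height h = 4 in
Formula: V = (1/3) * base_area * h
base_area = 5.8 * 10 = 58
base_area * h = 58 * 4 = 232
V = 232 / 3
V = 77.33
77.33 in^3


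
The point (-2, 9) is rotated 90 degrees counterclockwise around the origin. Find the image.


Transformation: rotation about the origin
Original point: (-2, 9)
Rule for 90 deg counterclockwise: (x, y) -> (-y, x)
Apply: (-2, 9) -> (-9, -2)
(-9, -2)


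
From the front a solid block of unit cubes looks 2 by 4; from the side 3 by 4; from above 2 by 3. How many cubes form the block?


Orthographic views of a solid rectangular block:
Front view 2 x 4 -> length = 2, height = 4
Side view 3 x 4 -> width = 3, height = 4 (consistent)
Top view 2 x 3 -> confirms length = 2, width = 3
The block is 2 x 3 x 4.
Total unit cubes = 2 * 3 * 4 = 24
24 unit cubes


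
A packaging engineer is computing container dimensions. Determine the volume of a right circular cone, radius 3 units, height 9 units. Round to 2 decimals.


Shape: cone
Radius r = 3 units, Height h = 9 units
Formula: V = (1/3) * pi * r^2 * h
r^2 = 9
pi * r^2 * h = pi * 9 * 9 = 81 * pi
V = 81 * pi / 3
V = 84.82
84.82 units^3


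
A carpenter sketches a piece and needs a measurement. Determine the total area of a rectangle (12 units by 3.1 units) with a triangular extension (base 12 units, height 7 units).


Composite shape: rectangle + triangle
Rectangle area = 12 * 3.1 = 37.2
Triangle area = 0.5 * 12 * 7 = 42
Total = 37.2 + 42
Total = 79.2
79.2 units^2


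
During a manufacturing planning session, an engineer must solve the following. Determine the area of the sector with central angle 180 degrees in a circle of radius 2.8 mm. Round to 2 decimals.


Shape: circular sector
Radius r = 2.8 mm, Angle = 180 degrees
Formula: A = (angle/360) * pi * r^2
r^2 = 7.84
Fraction of circle = 180/360
A = (180/360) * pi * 7.84
A = 3.92 * pi
A = 12.32
12.32 mm^2


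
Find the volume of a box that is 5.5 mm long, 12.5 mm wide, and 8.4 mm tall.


Shape: rectangular prism
l = 5.5 mm, w = 12.5 mm, h = 8.4 mm
Formula: V = l * w * h
V = 5.5 * 12.5 * 8.4
V = 68.75 * 8.4
V = 577.5
577.5 mm^3


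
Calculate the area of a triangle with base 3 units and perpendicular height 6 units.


Shape: triangle
Base b = 3 units, Height h = 6 units
Formula: A = (1/2) * b * h
A = 0.5 * 3 * 6
A = 0.5 * 18
A = 9
9 units^2


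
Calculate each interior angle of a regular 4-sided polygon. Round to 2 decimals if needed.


Shape: regular square (4 sides)
Formula: interior angle = (n - 2) * 180 / n
(n - 2) = 2
(n - 2) * 180 = 360
angle = 360 / 4
angle = 90
90 degrees


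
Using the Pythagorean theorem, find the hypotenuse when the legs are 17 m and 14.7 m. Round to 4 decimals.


Shape: right triangle
Legs a = 17 m, b = 14.7 m
Formula: c = sqrt(a^2 + b^2)
a^2 = 289, b^2 = 216.09
a^2 + b^2 = 505.09
c = sqrt(505.09)
c = 22.4742
22.4742 m


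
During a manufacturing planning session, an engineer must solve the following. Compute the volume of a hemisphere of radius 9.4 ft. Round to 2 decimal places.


Shape: hemisphere (half of a sphere)
Radius r = 9.4 ft
Formula: V = (1/2) * (4/3) * pi * r^3 = (2/3) * pi * r^3
r^3 = 830.584
(2/3) * 830.584 = 553.722667
V = 553.722667 * pi
V = 1739.57
1739.57 ft^3


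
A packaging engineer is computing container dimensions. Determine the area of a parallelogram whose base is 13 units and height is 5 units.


Shape: parallelogram
Base b = 13 units, Height h = 5 units
Formula: A = b * h
A = 13 * 5
A = 65
65 units^2


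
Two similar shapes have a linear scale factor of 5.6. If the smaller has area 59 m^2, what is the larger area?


Linear scale factor k = 5.6
Original area = 59 m^2
Rule: under a linear scaling by k, areas scale by k^2.
k^2 = 5.6^2 = 31.36
New area = 59 * 31.36
New area = 1850.24
1850.24 m^2


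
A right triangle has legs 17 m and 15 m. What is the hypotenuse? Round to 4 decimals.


Shape: right triangle
Legs a = 17 m, b = 15 m
Formula: c = sqrt(a^2 + b^2)
a^2 = 289, b^2 = 225
a^2 + b^2 = 514
c = sqrt(514)
c = 22.6716
22.6716 m


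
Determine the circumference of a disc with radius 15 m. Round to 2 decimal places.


Shape: circle
Radius r = 15 m
Formula: C = 2 * pi * r
C = 2 * pi * 15
C = 30 * pi
C = 94.25
94.25 m


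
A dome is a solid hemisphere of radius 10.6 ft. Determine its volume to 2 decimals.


Shape: hemisphere (half of a sphere)
Radius r = 10.6 ft
Formula: V = (1/2) * (4/3) * pi * r^3 = (2/3) * pi * r^3
r^3 = 1191.016
(2/3) * 1191.016 = 794.010667
V = 794.010667 * pi
V = 2494.46
2494.46 ft^3


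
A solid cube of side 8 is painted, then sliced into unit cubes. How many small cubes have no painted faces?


Large cube: 8 x 8 x 8, cut into unit cubes.
n = 8, so n - 2 = 6
Unpainted cubes form the interior (n - 2)^3 block.
(n - 2)^3 = 6^3 = 216
216 unit cubes


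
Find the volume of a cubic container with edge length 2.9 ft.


Shape: cube
Side s = 2.9 ft
Formula: V = s^3
V = 2.9 * 2.9 * 2.9
V = 8.41 * 2.9
V = 24.389
24.389 ft^3


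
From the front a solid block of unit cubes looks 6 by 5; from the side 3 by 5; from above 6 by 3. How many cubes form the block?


Orthographic views of a solid rectangular block:
Front view 6 x 5 -> length = 6, height = 5
Side view 3 x 5 -> width = 3, height = 5 (consistent)
Top view 6 x 3 -> confirms length = 6, width = 3
The block is 6 x 3 x 5.
Total unit cubes = 6 * 3 * 5 = 90
90 unit cubes


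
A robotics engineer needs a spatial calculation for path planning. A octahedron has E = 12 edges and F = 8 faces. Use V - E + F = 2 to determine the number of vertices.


Polyhedron: octahedron
Euler's formula for convex polyhedra: V - E + F = 2
Given: E = 12 edges and F = 8 faces
Solve for V:
V = 2 + E - F = 2 + 12 - 8 = 6
6 vertices


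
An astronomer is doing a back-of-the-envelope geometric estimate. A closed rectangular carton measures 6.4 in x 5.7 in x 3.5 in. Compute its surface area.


Shape: rectangular prism
l = 6.4 in, w = 5.7 in, h = 3.5 in
Formula: SA = 2(lw + lh + wh)
lw = 36.48, lh = 22.4, wh = 19.95
lw + lh + wh = 78.83
SA = 2 * 78.83
SA = 157.66
157.66 in^2


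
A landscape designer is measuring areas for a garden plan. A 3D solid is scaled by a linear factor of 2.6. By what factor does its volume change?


Linear scale factor k = 2.6
Rule: under a linear scaling by k, volumes scale by k^3.
k^3 = 2.6 * 2.6 * 2.6
k^3 = 6.76 * 2.6
k^3 = 17.576
Volume scales by a factor of 17.576.
17.576 (dimensionless)


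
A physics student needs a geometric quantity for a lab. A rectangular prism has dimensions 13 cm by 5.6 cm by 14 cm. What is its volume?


Shape: rectangular prism
l = 13 cm, w = 5.6 cm, h = 14 cm
Formula: V = l * w * h
V = 13 * 5.6 * 14
V = 72.8 * 14
V = 1019.2
1019.2 cm^3


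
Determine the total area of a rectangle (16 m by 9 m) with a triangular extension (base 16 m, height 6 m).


Composite shape: rectangle + triangle
Rectangle area = 16 * 9 = 144
Triangle area = 0.5 * 16 * 6 = 48
Total = 144 + 48
Total = 192
192 m^2


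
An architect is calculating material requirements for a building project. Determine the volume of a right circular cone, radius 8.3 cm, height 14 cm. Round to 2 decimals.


Shape: cone
Radius r = 8.3 cm, Height h = 14 cm
Formula: V = (1/3) * pi * r^2 * h
r^2 = 68.89
pi * r^2 * h = pi * 68.89 * 14 = 964.46 * pi
V = 964.46 * pi / 3
V = 1009.98
1009.98 cm^3


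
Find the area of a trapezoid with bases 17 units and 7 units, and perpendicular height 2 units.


Shape: trapezoid
Parallel sides a = 17 units, b = 7 units; Height h = 2 units
Formula: A = (a + b) * h / 2
a + b = 17 + 7 = 24
A = 24 * 2 / 2
A = 48 / 2
A = 24
24 units^2


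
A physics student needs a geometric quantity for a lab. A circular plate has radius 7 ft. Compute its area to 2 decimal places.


Shape: circle
Radius r = 7 ft
Formula: A = pi * r^2
r^2 = 7^2 = 49
A = pi * 49
A = 153.94
153.94 ft^2


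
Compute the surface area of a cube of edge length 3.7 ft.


Shape: cube
Side s = 3.7 ft
A cube has 6 square faces.
Formula: SA = 6 * s^2
s^2 = 13.69
SA = 6 * 13.69
SA = 82.14
82.14 ft^2


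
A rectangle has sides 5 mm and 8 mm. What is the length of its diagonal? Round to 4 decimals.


Shape: rectangle (diagonal via Pythagoras)
Sides: 5 mm and 8 mm
Formula: d = sqrt(l^2 + w^2)
l^2 = 25, w^2 = 64
l^2 + w^2 = 89
d = sqrt(89)
d = 9.434
9.434 mm


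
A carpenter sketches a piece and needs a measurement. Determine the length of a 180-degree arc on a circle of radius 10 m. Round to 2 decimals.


Shape: circular arc
Radius r = 10 m, Angle = 180 degrees
Formula: L = (angle/360) * 2 * pi * r
2 * pi * r = 20 * pi
L = (180/360) * 20 * pi
L = 10 * pi
L = 31.42
31.42 m


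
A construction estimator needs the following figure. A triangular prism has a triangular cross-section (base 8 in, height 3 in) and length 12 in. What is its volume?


Shape: triangular prism
Triangle base = 8 in, triangle height = 3 in, prism length L = 12 in
Formula: V = (1/2 * b * h_tri) * L
Cross-section area = 0.5 * 8 * 3 = 12
V = 12 * 12
V = 144
144 in^3


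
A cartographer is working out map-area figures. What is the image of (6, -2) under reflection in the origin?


Transformation: reflection
Original point: (6, -2)
Rule for reflection through the origin: (x, y) -> (-x, -y)
Apply: (6, -2) -> (-6, 2)
(-6, 2)


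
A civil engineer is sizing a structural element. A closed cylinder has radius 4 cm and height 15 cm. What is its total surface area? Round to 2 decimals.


Shape: closed cylinder
Radius r = 4 cm, Height h = 15 cm
Formula: SA = 2*pi*r^2 + 2*pi*r*h = 2*pi*r*(r + h)
r + h = 19
2 * r * (r + h) = 2 * 4 * 19 = 152
SA = 152 * pi
SA = 477.52
477.52 cm^2


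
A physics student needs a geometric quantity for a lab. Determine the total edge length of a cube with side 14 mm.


Shape: cube
Side s = 14 mm
A cube has 12 edges, all equal.
Formula: total edge length = 12 * s
Total = 12 * 14
Total = 168
168 mm


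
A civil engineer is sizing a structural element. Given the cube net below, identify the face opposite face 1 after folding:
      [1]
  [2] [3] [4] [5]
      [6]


Net: cross layout. Take square 3 as the base (bottom).
Fold the four squares in the horizontal row up around 3: 2 -> left, 4 -> right, 5 wraps to the top.
Fold 1 and 6 up from 3: 1 -> back, 6 -> front.
Opposite pairs are therefore: (1, 6), (2, 4), (3, 5).
Face 1 is opposite face 6.
face 6


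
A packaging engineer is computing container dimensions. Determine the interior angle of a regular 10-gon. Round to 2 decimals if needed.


Shape: regular decagon (10 sides)
Formula: interior angle = (n - 2) * 180 / n
(n - 2) = 8
(n - 2) * 180 = 1440
angle = 1440 / 10
angle = 144
144 degrees


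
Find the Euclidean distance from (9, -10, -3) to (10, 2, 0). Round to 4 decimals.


3D distance between two points
P1 = (9, -10, -3), P2 = (10, 2, 0)
Formula: d = sqrt((x2-x1)^2 + (y2-y1)^2 + (z2-z1)^2)
dx = 10 - 9 = 1
dy = 2 - -10 = 12
dz = 0 - -3 = 3
dx^2 + dy^2 + dz^2 = 1 + 144 + 9 = 154
d = sqrt(154)
d = 12.4097
12.4097 units


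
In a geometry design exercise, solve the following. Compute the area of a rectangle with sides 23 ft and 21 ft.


Shape: rectangle
Length l = 23 ft, Width w = 21 ft
Formula: A = l * w
A = 23 * 21
A = 483
483 ft^2


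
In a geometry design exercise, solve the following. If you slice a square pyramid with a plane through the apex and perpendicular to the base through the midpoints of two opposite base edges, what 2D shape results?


Solid: square pyramid
Cutting plane: through the apex and perpendicular to the base through the midpoints of two opposite base edges
Visualize the intersection of the plane with the solid's surface.
The boundary of the cut region is a isosceles triangle.
isosceles triangle


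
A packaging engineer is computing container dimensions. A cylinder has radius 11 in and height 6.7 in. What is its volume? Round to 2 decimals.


Shape: cylinder
Radius r = 11 in, Height h = 6.7 in
Formula: V = pi * r^2 * h
r^2 = 121
V = pi * 121 * 6.7
V = 810.7 * pi
V = 2546.89
2546.89 in^3


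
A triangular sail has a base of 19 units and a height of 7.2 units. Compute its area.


Shape: triangle
Base b = 19 units, Height h = 7.2 units
Formula: A = (1/2) * b * h
A = 0.5 * 19 * 7.2
A = 0.5 * 136.8
A = 68.4
68.4 units^2


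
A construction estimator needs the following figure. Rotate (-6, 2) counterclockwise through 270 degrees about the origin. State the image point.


Transformation: rotation about the origin
Original point: (-6, 2)
Rule for 270 deg counterclockwise: (x, y) -> (y, -x)
Apply: (-6, 2) -> (2, 6)
(2, 6)


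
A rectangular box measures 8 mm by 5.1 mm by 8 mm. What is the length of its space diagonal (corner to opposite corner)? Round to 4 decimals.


Shape: rectangular box (space diagonal)
l = 8 mm, w = 5.1 mm, h = 8 mm
Visualize: the diagonal of the base, then a right triangle with that diagonal and the height.
Formula: d = sqrt(l^2 + w^2 + h^2)
l^2 + w^2 + h^2 = 64 + 26.01 + 64 = 154.01
d = sqrt(154.01)
d = 12.4101
12.4101 mm


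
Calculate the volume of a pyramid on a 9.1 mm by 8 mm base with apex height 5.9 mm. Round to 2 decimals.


Shape: rectangular pyramid
Base: 9.1 mm x 8 mm, Height h = 5.9 mm
Formula: V = (1/3) * base_area * h
base_area = 9.1 * 8 = 72.8
base_area * h = 72.8 * 5.9 = 429.52
V = 429.52 / 3
V = 143.17
143.17 mm^3


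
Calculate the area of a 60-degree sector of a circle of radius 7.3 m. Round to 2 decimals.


Shape: circular sector
Radius r = 7.3 m, Angle = 60 degrees
Formula: A = (angle/360) * pi * r^2
r^2 = 53.29
Fraction of circle = 60/360
A = (60/360) * pi * 53.29
A = 8.881667 * pi
A = 27.9
27.9 m^2


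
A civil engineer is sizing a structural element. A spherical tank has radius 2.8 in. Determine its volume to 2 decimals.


Shape: sphere
Radius r = 2.8 in
Formula: V = (4/3) * pi * r^3
r^3 = 21.952
(4/3) * 21.952 = 29.269333
V = 29.269333 * pi
V = 91.95
91.95 in^3


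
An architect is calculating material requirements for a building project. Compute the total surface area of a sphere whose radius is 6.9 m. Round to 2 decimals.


Shape: sphere
Radius r = 6.9 m
Formula: SA = 4 * pi * r^2
r^2 = 47.61
SA = 4 * pi * 47.61
SA = 190.44 * pi
SA = 598.28
598.28 m^2


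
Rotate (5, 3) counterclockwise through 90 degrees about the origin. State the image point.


Transformation: rotation about the origin
Original point: (5, 3)
Rule for 90 deg counterclockwise: (x, y) -> (-y, x)
Apply: (5, 3) -> (-3, 5)
(-3, 5)


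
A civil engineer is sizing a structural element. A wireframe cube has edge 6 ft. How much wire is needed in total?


Shape: cube
Side s = 6 ft
A cube has 12 edges, all equal.
Formula: total edge length = 12 * s
Total = 12 * 6
Total = 72
72 ft


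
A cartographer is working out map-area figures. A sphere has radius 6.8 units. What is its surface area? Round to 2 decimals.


Shape: sphere
Radius r = 6.8 units
Formula: SA = 4 * pi * r^2
r^2 = 46.24
SA = 4 * pi * 46.24
SA = 184.96 * pi
SA = 581.07
581.07 units^2


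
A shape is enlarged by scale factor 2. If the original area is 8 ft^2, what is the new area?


Linear scale factor k = 2
Original area = 8 ft^2
Rule: under a linear scaling by k, areas scale by k^2.
k^2 = 2^2 = 4
New area = 8 * 4
New area = 32
32 ft^2


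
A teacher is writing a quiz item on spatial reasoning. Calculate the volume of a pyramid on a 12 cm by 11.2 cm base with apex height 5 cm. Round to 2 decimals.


Shape: rectangular pyramid
Base: 12 cm x 11.2 cm, Height h = 5 cm
Formula: V = (1/3) * base_area * h
base_area = 12 * 11.2 = 134.4
base_area * h = 134.4 * 5 = 672
V = 672 / 3
V = 224
224 cm^3


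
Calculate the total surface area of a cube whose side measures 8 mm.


Shape: cube
Side s = 8 mm
A cube has 6 square faces.
Formula: SA = 6 * s^2
s^2 = 64
SA = 6 * 64
SA = 384
384 mm^2


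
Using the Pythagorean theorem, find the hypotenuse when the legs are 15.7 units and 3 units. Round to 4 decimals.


Shape: right triangle
Legs a = 15.7 units, b = 3 units
Formula: c = sqrt(a^2 + b^2)
a^2 = 246.49, b^2 = 9
a^2 + b^2 = 255.49
c = sqrt(255.49)
c = 15.9841
15.9841 units


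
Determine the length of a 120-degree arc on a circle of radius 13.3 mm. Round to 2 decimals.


Shape: circular arc
Radius r = 13.3 mm, Angle = 120 degrees
Formula: L = (angle/360) * 2 * pi * r
2 * pi * r = 26.6 * pi
L = (120/360) * 26.6 * pi
L = 8.866667 * pi
L = 27.86
27.86 mm


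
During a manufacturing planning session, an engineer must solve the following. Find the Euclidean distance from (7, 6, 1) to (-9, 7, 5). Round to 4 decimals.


3D distance between two points
P1 = (7, 6, 1), P2 = (-9, 7, 5)
Formula: d = sqrt((x2-x1)^2 + (y2-y1)^2 + (z2-z1)^2)
dx = -9 - 7 = -16
dy = 7 - 6 = 1
dz = 5 - 1 = 4
dx^2 + dy^2 + dz^2 = 256 + 1 + 16 = 273
d = sqrt(273)
d = 16.5227
16.5227 units


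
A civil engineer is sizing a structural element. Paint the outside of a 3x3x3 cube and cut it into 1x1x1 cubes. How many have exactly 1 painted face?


Large cube: 3 x 3 x 3, cut into unit cubes.
n = 3, so n - 2 = 1
Cubes with 1 painted face lie in the interior of each face.
A cube has 6 faces; each contributes (n - 2)^2 = 1 such cubes.
Count = 6 * 1 = 6
6 unit cubes


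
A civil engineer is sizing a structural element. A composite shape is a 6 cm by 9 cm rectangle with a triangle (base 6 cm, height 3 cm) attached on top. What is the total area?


Composite shape: rectangle + triangle
Rectangle area = 6 * 9 = 54
Triangle area = 0.5 * 6 * 3 = 9
Total = 54 + 9
Total = 63
63 cm^2


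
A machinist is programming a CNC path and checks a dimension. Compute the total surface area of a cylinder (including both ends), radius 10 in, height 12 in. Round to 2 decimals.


Shape: closed cylinder
Radius r = 10 in, Height h = 12 in
Formula: SA = 2*pi*r^2 + 2*pi*r*h = 2*pi*r*(r + h)
r + h = 22
2 * r * (r + h) = 2 * 10 * 22 = 440
SA = 440 * pi
SA = 1382.3
1382.3 in^2


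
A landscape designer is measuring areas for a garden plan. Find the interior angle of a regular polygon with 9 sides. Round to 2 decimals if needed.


Shape: regular nonagon (9 sides)
Formula: interior angle = (n - 2) * 180 / n
(n - 2) = 7
(n - 2) * 180 = 1260
angle = 1260 / 9
angle = 140
140 degrees


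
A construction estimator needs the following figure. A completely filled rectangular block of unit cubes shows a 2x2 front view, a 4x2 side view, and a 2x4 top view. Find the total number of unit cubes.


Orthographic views of a solid rectangular block:
Front view 2 x 2 -> length = 2, height = 2
Side view 4 x 2 -> width = 4, height = 2 (consistent)
Top view 2 x 4 -> confirms length = 2, width = 4
The block is 2 x 4 x 2.
Total unit cubes = 2 * 4 * 2 = 16
16 unit cubes


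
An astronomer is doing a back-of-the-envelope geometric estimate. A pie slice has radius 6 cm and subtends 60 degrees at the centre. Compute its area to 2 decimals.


Shape: circular sector
Radius r = 6 cm, Angle = 60 degrees
Formula: A = (angle/360) * pi * r^2
r^2 = 36
Fraction of circle = 60/360
A = (60/360) * pi * 36
A = 6 * pi
A = 18.85
18.85 cm^2


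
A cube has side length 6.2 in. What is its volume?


Shape: cube
Side s = 6.2 in
Formula: V = s^3
V = 6.2 * 6.2 * 6.2
V = 38.44 * 6.2
V = 238.328
238.328 in^3


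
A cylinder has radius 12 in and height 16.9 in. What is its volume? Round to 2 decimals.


Shape: cylinder
Radius r = 12 in, Height h = 16.9 in
Formula: V = pi * r^2 * h
r^2 = 144
V = pi * 144 * 16.9
V = 2433.6 * pi
V = 7645.38
7645.38 in^3


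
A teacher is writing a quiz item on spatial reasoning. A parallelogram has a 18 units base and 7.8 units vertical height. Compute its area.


Shape: parallelogram
Base b = 18 units, Height h = 7.8 units
Formula: A = b * h
A = 18 * 7.8
A = 140.4
140.4 units^2


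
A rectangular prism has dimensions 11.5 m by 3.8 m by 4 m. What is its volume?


Shape: rectangular prism
l = 11.5 m, w = 3.8 m, h = 4 m
Formula: V = l * w * h
V = 11.5 * 3.8 * 4
V = 43.7 * 4
V = 174.8
174.8 m^3


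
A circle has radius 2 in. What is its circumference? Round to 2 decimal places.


Shape: circle
Radius r = 2 in
Formula: C = 2 * pi * r
C = 2 * pi * 2
C = 4 * pi
C = 12.57
12.57 in


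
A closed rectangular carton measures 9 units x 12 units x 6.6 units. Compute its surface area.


Shape: rectangular prism
l = 9 units, w = 12 units, h = 6.6 units
Formula: SA = 2(lw + lh + wh)
lw = 108, lh = 59.4, wh = 79.2
lw + lh + wh = 246.6
SA = 2 * 246.6
SA = 493.2
493.2 units^2


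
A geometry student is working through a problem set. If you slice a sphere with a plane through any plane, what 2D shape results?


Solid: sphere
Cutting plane: through any plane
Visualize the intersection of the plane with the solid's surface.
The boundary of the cut region is a circle.
circle


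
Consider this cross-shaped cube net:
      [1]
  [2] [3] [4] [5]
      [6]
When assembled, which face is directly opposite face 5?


Net: cross layout. Take square 3 as the base (bottom).
Fold the four squares in the horizontal row up around 3: 2 -> left, 4 -> right, 5 wraps to the top.
Fold 1 and 6 up from 3: 1 -> back, 6 -> front.
Opposite pairs are therefore: (1, 6), (2, 4), (3, 5).
Face 5 is opposite face 3.
face 3


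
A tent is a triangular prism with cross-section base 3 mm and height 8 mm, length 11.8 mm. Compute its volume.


Shape: triangular prism
Triangle base = 3 mm, triangle height = 8 mm, prism length L = 11.8 mm
Formula: V = (1/2 * b * h_tri) * L
Cross-section area = 0.5 * 3 * 8 = 12
V = 12 * 11.8
V = 141.6
141.6 mm^3


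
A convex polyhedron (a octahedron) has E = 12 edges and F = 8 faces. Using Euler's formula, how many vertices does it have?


Polyhedron: octahedron
Euler's formula for convex polyhedra: V - E + F = 2
Given: E = 12 edges and F = 8 faces
Solve for V:
V = 2 + E - F = 2 + 12 - 8 = 6
6 vertices


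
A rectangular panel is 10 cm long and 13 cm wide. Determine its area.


Shape: rectangle
Length l = 10 cm, Width w = 13 cm
Formula: A = l * w
A = 10 * 13
A = 130
130 cm^2


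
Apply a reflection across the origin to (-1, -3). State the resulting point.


Transformation: reflection
Original point: (-1, -3)
Rule for reflection through the origin: (x, y) -> (-x, -y)
Apply: (-1, -3) -> (1, 3)
(1, 3)


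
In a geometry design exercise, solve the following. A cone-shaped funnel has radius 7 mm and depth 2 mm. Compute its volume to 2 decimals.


Shape: cone
Radius r = 7 mm, Height h = 2 mm
Formula: V = (1/3) * pi * r^2 * h
r^2 = 49
pi * r^2 * h = pi * 49 * 2 = 98 * pi
V = 98 * pi / 3
V = 102.63
102.63 mm^3


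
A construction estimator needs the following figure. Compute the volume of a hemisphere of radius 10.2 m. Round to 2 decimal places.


Shape: hemisphere (half of a sphere)
Radius r = 10.2 m
Formula: V = (1/2) * (4/3) * pi * r^3 = (2/3) * pi * r^3
r^3 = 1061.208
(2/3) * 1061.208 = 707.472
V = 707.472 * pi
V = 2222.59
2222.59 m^3


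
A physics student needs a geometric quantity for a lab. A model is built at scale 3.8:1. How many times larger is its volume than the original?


Linear scale factor k = 3.8
Rule: under a linear scaling by k, volumes scale by k^3.
k^3 = 3.8 * 3.8 * 3.8
k^3 = 14.44 * 3.8
k^3 = 54.872
Volume scales by a factor of 54.872.
54.872 (dimensionless)


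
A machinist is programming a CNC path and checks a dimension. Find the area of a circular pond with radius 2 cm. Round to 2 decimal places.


Shape: circle
Radius r = 2 cm
Formula: A = pi * r^2
r^2 = 2^2 = 4
A = pi * 4
A = 12.57
12.57 cm^2


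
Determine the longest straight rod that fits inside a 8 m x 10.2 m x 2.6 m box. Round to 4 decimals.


Shape: rectangular box (space diagonal)
l = 8 m, w = 10.2 m, h = 2.6 m
Visualize: the diagonal of the base, then a right triangle with that diagonal and the height.
Formula: d = sqrt(l^2 + w^2 + h^2)
l^2 + w^2 + h^2 = 64 + 104.04 + 6.76 = 174.8
d = sqrt(174.8)
d = 13.2212
13.2212 m


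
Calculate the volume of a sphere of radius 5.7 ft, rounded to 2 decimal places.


Shape: sphere
Radius r = 5.7 ft
Formula: V = (4/3) * pi * r^3
r^3 = 185.193
(4/3) * 185.193 = 246.924
V = 246.924 * pi
V = 775.73
775.73 ft^3


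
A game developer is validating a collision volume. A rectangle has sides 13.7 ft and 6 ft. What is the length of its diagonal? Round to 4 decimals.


Shape: rectangle (diagonal via Pythagoras)
Sides: 13.7 ft and 6 ft
Formula: d = sqrt(l^2 + w^2)
l^2 = 187.69, w^2 = 36
l^2 + w^2 = 223.69
d = sqrt(223.69)
d = 14.9563
14.9563 ft


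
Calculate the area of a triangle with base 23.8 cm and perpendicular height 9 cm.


Shape: triangle
Base b = 23.8 cm, Height h = 9 cm
Formula: A = (1/2) * b * h
A = 0.5 * 23.8 * 9
A = 0.5 * 214.2
A = 107.1
107.1 cm^2


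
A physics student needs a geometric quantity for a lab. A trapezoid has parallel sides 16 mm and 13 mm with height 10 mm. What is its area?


Shape: trapezoid
Parallel sides a = 16 mm, b = 13 mm; Height h = 10 mm
Formula: A = (a + b) * h / 2
a + b = 16 + 13 = 29
A = 29 * 10 / 2
A = 290 / 2
A = 145
145 mm^2


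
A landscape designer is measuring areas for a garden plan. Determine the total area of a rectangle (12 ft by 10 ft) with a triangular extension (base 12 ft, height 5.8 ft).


Composite shape: rectangle + triangle
Rectangle area = 12 * 10 = 120
Triangle area = 0.5 * 12 * 5.8 = 34.8
Total = 120 + 34.8
Total = 154.8
154.8 ft^2


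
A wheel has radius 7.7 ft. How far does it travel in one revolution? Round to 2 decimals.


Shape: circle
Radius r = 7.7 ft
Formula: C = 2 * pi * r
C = 2 * pi * 7.7
C = 15.4 * pi
C = 48.38
48.38 ft


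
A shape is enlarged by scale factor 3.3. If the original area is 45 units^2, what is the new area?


Linear scale factor k = 3.3
Original area = 45 units^2
Rule: under a linear scaling by k, areas scale by k^2.
k^2 = 3.3^2 = 10.89
New area = 45 * 10.89
New area = 490.05
490.05 units^2


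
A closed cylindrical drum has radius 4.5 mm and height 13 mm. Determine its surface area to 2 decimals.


Shape: closed cylinder
Radius r = 4.5 mm, Height h = 13 mm
Formula: SA = 2*pi*r^2 + 2*pi*r*h = 2*pi*r*(r + h)
r + h = 17.5
2 * r * (r + h) = 2 * 4.5 * 17.5 = 157.5
SA = 157.5 * pi
SA = 494.8
494.8 mm^2


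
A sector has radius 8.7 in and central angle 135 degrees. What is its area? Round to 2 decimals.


Shape: circular sector
Radius r = 8.7 in, Angle = 135 degrees
Formula: A = (angle/360) * pi * r^2
r^2 = 75.69
Fraction of circle = 135/360
A = (135/360) * pi * 75.69
A = 28.38375 * pi
A = 89.17
89.17 in^2


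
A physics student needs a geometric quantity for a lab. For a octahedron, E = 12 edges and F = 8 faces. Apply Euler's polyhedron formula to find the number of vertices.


Polyhedron: octahedron
Euler's formula for convex polyhedra: V - E + F = 2
Given: E = 12 edges and F = 8 faces
Solve for V:
V = 2 + E - F = 2 + 12 - 8 = 6
6 vertices


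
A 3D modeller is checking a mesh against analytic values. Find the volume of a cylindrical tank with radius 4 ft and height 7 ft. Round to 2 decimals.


Shape: cylinder
Radius r = 4 ft, Height h = 7 ft
Formula: V = pi * r^2 * h
r^2 = 16
V = pi * 16 * 7
V = 112 * pi
V = 351.86
351.86 ft^3


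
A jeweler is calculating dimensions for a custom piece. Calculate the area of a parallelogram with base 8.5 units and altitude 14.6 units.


Shape: parallelogram
Base b = 8.5 units, Height h = 14.6 units
Formula: A = b * h
A = 8.5 * 14.6
A = 124.1
124.1 units^2


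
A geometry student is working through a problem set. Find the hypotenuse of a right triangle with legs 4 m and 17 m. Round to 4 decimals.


Shape: right triangle
Legs a = 4 m, b = 17 m
Formula: c = sqrt(a^2 + b^2)
a^2 = 16, b^2 = 289
a^2 + b^2 = 305
c = sqrt(305)
c = 17.4642
17.4642 m


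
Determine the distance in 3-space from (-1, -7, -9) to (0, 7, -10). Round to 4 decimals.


3D distance between two points
P1 = (-1, -7, -9), P2 = (0, 7, -10)
Formula: d = sqrt((x2-x1)^2 + (y2-y1)^2 + (z2-z1)^2)
dx = 0 - -1 = 1
dy = 7 - -7 = 14
dz = -10 - -9 = -1
dx^2 + dy^2 + dz^2 = 1 + 196 + 1 = 198
d = sqrt(198)
d = 14.0712
14.0712 units


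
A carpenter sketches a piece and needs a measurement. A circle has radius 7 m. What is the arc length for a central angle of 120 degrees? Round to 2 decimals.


Shape: circular arc
Radius r = 7 m, Angle = 120 degrees
Formula: L = (angle/360) * 2 * pi * r
2 * pi * r = 14 * pi
L = (120/360) * 14 * pi
L = 4.666667 * pi
L = 14.66
14.66 m


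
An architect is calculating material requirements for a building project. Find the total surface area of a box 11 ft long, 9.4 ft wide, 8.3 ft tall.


Shape: rectangular prism
l = 11 ft, w = 9.4 ft, h = 8.3 ft
Formula: SA = 2(lw + lh + wh)
lw = 103.4, lh = 91.3, wh = 78.02
lw + lh + wh = 272.72
SA = 2 * 272.72
SA = 545.44
545.44 ft^2


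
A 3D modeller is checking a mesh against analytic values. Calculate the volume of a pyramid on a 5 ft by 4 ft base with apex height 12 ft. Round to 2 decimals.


Shape: rectangular pyramid
Base: 5 ft x 4 ft, Height h = 12 ft
Formula: V = (1/3) * base_area * h
base_area = 5 * 4 = 20
base_area * h = 20 * 12 = 240
V = 240 / 3
V = 80
80 ft^3


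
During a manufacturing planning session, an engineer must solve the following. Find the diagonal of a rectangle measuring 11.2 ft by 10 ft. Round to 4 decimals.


Shape: rectangle (diagonal via Pythagoras)
Sides: 11.2 ft and 10 ft
Formula: d = sqrt(l^2 + w^2)
l^2 = 125.44, w^2 = 100
l^2 + w^2 = 225.44
d = sqrt(225.44)
d = 15.0147
15.0147 ft


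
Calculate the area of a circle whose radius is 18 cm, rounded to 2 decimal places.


Shape: circle
Radius r = 18 cm
Formula: A = pi * r^2
r^2 = 18^2 = 324
A = pi * 324
A = 1017.88
1017.88 cm^2


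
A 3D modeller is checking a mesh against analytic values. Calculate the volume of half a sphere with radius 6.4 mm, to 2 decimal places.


Shape: hemisphere (half of a sphere)
Radius r = 6.4 mm
Formula: V = (1/2) * (4/3) * pi * r^3 = (2/3) * pi * r^3
r^3 = 262.144
(2/3) * 262.144 = 174.762667
V = 174.762667 * pi
V = 549.03
549.03 mm^3


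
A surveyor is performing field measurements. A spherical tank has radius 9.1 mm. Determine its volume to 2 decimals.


Shape: sphere
Radius r = 9.1 mm
Formula: V = (4/3) * pi * r^3
r^3 = 753.571
(4/3) * 753.571 = 1004.761333
V = 1004.761333 * pi
V = 3156.55
3156.55 mm^3


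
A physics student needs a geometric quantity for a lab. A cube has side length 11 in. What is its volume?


Shape: cube
Side s = 11 in
Formula: V = s^3
V = 11 * 11 * 11
V = 121 * 11
V = 1331
1331 in^3


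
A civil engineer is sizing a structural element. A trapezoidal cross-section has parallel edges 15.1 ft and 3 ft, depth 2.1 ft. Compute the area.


Shape: trapezoid
Parallel sides a = 15.1 ft, b = 3 ft; Height h = 2.1 ft
Formula: A = (a + b) * h / 2
a + b = 15.1 + 3 = 18.1
A = 18.1 * 2.1 / 2
A = 38.01 / 2
A = 19.005
19.005 ft^2


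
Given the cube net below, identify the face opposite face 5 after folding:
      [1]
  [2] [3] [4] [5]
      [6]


Net: cross layout. Take square 3 as the base (bottom).
Fold the four squares in the horizontal row up around 3: 2 -> left, 4 -> right, 5 wraps to the top.
Fold 1 and 6 up from 3: 1 -> back, 6 -> front.
Opposite pairs are therefore: (1, 6), (2, 4), (3, 5).
Face 5 is opposite face 3.
face 3


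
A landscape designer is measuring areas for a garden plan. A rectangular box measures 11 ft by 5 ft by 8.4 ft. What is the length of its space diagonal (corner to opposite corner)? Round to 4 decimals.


Shape: rectangular box (space diagonal)
l = 11 ft, w = 5 ft, h = 8.4 ft
Visualize: the diagonal of the base, then a right triangle with that diagonal and the height.
Formula: d = sqrt(l^2 + w^2 + h^2)
l^2 + w^2 + h^2 = 121 + 25 + 70.56 = 216.56
d = sqrt(216.56)
d = 14.716
14.716 ft


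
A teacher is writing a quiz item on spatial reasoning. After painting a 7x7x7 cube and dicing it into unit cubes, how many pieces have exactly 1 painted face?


Large cube: 7 x 7 x 7, cut into unit cubes.
n = 7, so n - 2 = 5
Cubes with 1 painted face lie in the interior of each face.
A cube has 6 faces; each contributes (n - 2)^2 = 25 such cubes.
Count = 6 * 25 = 150
150 unit cubes


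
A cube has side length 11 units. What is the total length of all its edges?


Shape: cube
Side s = 11 units
A cube has 12 edges, all equal.
Formula: total edge length = 12 * s
Total = 12 * 11
Total = 132
132 units


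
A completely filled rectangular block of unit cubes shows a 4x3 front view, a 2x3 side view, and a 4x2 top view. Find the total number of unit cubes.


Orthographic views of a solid rectangular block:
Front view 4 x 3 -> length = 4, height = 3
Side view 2 x 3 -> width = 2, height = 3 (consistent)
Top view 4 x 2 -> confirms length = 4, width = 2
The block is 4 x 2 x 3.
Total unit cubes = 4 * 2 * 3 = 24
24 unit cubes
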